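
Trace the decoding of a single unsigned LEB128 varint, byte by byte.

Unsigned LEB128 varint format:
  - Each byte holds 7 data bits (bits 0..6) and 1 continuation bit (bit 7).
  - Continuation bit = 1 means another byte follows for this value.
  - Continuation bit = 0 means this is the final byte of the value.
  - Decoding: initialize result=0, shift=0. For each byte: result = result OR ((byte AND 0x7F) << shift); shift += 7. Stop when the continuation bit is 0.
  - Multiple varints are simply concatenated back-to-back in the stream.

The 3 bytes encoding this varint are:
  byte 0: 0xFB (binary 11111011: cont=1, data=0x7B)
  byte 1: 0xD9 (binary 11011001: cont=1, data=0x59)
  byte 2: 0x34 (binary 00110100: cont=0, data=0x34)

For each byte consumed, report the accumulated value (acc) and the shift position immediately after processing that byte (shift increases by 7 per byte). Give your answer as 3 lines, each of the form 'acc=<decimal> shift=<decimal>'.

byte 0=0xFB: payload=0x7B=123, contrib = 123<<0 = 123; acc -> 123, shift -> 7
byte 1=0xD9: payload=0x59=89, contrib = 89<<7 = 11392; acc -> 11515, shift -> 14
byte 2=0x34: payload=0x34=52, contrib = 52<<14 = 851968; acc -> 863483, shift -> 21

Answer: acc=123 shift=7
acc=11515 shift=14
acc=863483 shift=21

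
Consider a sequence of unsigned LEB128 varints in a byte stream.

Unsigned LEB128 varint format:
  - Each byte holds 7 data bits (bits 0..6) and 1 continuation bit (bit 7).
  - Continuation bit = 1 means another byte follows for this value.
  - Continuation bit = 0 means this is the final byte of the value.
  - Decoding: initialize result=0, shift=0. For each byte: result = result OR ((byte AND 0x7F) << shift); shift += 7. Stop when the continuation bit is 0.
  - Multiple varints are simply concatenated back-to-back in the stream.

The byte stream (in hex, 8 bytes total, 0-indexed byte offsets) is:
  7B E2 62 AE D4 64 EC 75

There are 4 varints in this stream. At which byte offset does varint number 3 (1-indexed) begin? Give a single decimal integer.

Answer: 3

Derivation:
  byte[0]=0x7B cont=0 payload=0x7B=123: acc |= 123<<0 -> acc=123 shift=7 [end]
Varint 1: bytes[0:1] = 7B -> value 123 (1 byte(s))
  byte[1]=0xE2 cont=1 payload=0x62=98: acc |= 98<<0 -> acc=98 shift=7
  byte[2]=0x62 cont=0 payload=0x62=98: acc |= 98<<7 -> acc=12642 shift=14 [end]
Varint 2: bytes[1:3] = E2 62 -> value 12642 (2 byte(s))
  byte[3]=0xAE cont=1 payload=0x2E=46: acc |= 46<<0 -> acc=46 shift=7
  byte[4]=0xD4 cont=1 payload=0x54=84: acc |= 84<<7 -> acc=10798 shift=14
  byte[5]=0x64 cont=0 payload=0x64=100: acc |= 100<<14 -> acc=1649198 shift=21 [end]
Varint 3: bytes[3:6] = AE D4 64 -> value 1649198 (3 byte(s))
  byte[6]=0xEC cont=1 payload=0x6C=108: acc |= 108<<0 -> acc=108 shift=7
  byte[7]=0x75 cont=0 payload=0x75=117: acc |= 117<<7 -> acc=15084 shift=14 [end]
Varint 4: bytes[6:8] = EC 75 -> value 15084 (2 byte(s))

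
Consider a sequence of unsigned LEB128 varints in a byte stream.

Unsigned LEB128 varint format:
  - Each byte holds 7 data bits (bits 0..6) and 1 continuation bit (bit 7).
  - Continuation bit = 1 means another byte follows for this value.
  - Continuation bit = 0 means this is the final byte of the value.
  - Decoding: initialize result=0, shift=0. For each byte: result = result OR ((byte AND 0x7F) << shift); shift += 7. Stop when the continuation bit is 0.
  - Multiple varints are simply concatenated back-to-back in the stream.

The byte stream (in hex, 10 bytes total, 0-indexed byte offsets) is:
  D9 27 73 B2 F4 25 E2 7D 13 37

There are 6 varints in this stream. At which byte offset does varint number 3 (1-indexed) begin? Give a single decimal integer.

  byte[0]=0xD9 cont=1 payload=0x59=89: acc |= 89<<0 -> acc=89 shift=7
  byte[1]=0x27 cont=0 payload=0x27=39: acc |= 39<<7 -> acc=5081 shift=14 [end]
Varint 1: bytes[0:2] = D9 27 -> value 5081 (2 byte(s))
  byte[2]=0x73 cont=0 payload=0x73=115: acc |= 115<<0 -> acc=115 shift=7 [end]
Varint 2: bytes[2:3] = 73 -> value 115 (1 byte(s))
  byte[3]=0xB2 cont=1 payload=0x32=50: acc |= 50<<0 -> acc=50 shift=7
  byte[4]=0xF4 cont=1 payload=0x74=116: acc |= 116<<7 -> acc=14898 shift=14
  byte[5]=0x25 cont=0 payload=0x25=37: acc |= 37<<14 -> acc=621106 shift=21 [end]
Varint 3: bytes[3:6] = B2 F4 25 -> value 621106 (3 byte(s))
  byte[6]=0xE2 cont=1 payload=0x62=98: acc |= 98<<0 -> acc=98 shift=7
  byte[7]=0x7D cont=0 payload=0x7D=125: acc |= 125<<7 -> acc=16098 shift=14 [end]
Varint 4: bytes[6:8] = E2 7D -> value 16098 (2 byte(s))
  byte[8]=0x13 cont=0 payload=0x13=19: acc |= 19<<0 -> acc=19 shift=7 [end]
Varint 5: bytes[8:9] = 13 -> value 19 (1 byte(s))
  byte[9]=0x37 cont=0 payload=0x37=55: acc |= 55<<0 -> acc=55 shift=7 [end]
Varint 6: bytes[9:10] = 37 -> value 55 (1 byte(s))

Answer: 3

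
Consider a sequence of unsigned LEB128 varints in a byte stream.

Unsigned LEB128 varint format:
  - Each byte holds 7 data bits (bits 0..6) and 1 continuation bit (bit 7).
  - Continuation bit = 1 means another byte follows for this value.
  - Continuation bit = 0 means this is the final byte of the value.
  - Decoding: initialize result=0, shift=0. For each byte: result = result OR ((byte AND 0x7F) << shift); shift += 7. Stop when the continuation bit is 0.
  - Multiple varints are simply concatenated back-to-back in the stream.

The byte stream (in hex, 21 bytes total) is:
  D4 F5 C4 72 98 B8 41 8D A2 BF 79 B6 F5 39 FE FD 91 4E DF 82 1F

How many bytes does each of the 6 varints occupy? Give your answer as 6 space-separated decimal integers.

Answer: 4 3 4 3 4 3

Derivation:
  byte[0]=0xD4 cont=1 payload=0x54=84: acc |= 84<<0 -> acc=84 shift=7
  byte[1]=0xF5 cont=1 payload=0x75=117: acc |= 117<<7 -> acc=15060 shift=14
  byte[2]=0xC4 cont=1 payload=0x44=68: acc |= 68<<14 -> acc=1129172 shift=21
  byte[3]=0x72 cont=0 payload=0x72=114: acc |= 114<<21 -> acc=240204500 shift=28 [end]
Varint 1: bytes[0:4] = D4 F5 C4 72 -> value 240204500 (4 byte(s))
  byte[4]=0x98 cont=1 payload=0x18=24: acc |= 24<<0 -> acc=24 shift=7
  byte[5]=0xB8 cont=1 payload=0x38=56: acc |= 56<<7 -> acc=7192 shift=14
  byte[6]=0x41 cont=0 payload=0x41=65: acc |= 65<<14 -> acc=1072152 shift=21 [end]
Varint 2: bytes[4:7] = 98 B8 41 -> value 1072152 (3 byte(s))
  byte[7]=0x8D cont=1 payload=0x0D=13: acc |= 13<<0 -> acc=13 shift=7
  byte[8]=0xA2 cont=1 payload=0x22=34: acc |= 34<<7 -> acc=4365 shift=14
  byte[9]=0xBF cont=1 payload=0x3F=63: acc |= 63<<14 -> acc=1036557 shift=21
  byte[10]=0x79 cont=0 payload=0x79=121: acc |= 121<<21 -> acc=254791949 shift=28 [end]
Varint 3: bytes[7:11] = 8D A2 BF 79 -> value 254791949 (4 byte(s))
  byte[11]=0xB6 cont=1 payload=0x36=54: acc |= 54<<0 -> acc=54 shift=7
  byte[12]=0xF5 cont=1 payload=0x75=117: acc |= 117<<7 -> acc=15030 shift=14
  byte[13]=0x39 cont=0 payload=0x39=57: acc |= 57<<14 -> acc=948918 shift=21 [end]
Varint 4: bytes[11:14] = B6 F5 39 -> value 948918 (3 byte(s))
  byte[14]=0xFE cont=1 payload=0x7E=126: acc |= 126<<0 -> acc=126 shift=7
  byte[15]=0xFD cont=1 payload=0x7D=125: acc |= 125<<7 -> acc=16126 shift=14
  byte[16]=0x91 cont=1 payload=0x11=17: acc |= 17<<14 -> acc=294654 shift=21
  byte[17]=0x4E cont=0 payload=0x4E=78: acc |= 78<<21 -> acc=163872510 shift=28 [end]
Varint 5: bytes[14:18] = FE FD 91 4E -> value 163872510 (4 byte(s))
  byte[18]=0xDF cont=1 payload=0x5F=95: acc |= 95<<0 -> acc=95 shift=7
  byte[19]=0x82 cont=1 payload=0x02=2: acc |= 2<<7 -> acc=351 shift=14
  byte[20]=0x1F cont=0 payload=0x1F=31: acc |= 31<<14 -> acc=508255 shift=21 [end]
Varint 6: bytes[18:21] = DF 82 1F -> value 508255 (3 byte(s))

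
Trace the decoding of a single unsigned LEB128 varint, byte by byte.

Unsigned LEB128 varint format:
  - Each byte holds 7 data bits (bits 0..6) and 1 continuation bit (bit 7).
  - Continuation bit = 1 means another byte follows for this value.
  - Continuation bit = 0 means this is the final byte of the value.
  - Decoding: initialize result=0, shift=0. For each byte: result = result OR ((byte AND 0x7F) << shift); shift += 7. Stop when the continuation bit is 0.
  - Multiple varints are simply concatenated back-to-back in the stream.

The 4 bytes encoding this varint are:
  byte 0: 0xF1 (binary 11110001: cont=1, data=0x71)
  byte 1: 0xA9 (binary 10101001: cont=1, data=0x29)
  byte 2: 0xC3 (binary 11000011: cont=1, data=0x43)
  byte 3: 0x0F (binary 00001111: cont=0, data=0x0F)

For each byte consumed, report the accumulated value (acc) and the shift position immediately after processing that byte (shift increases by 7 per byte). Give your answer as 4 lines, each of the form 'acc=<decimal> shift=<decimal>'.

byte 0=0xF1: payload=0x71=113, contrib = 113<<0 = 113; acc -> 113, shift -> 7
byte 1=0xA9: payload=0x29=41, contrib = 41<<7 = 5248; acc -> 5361, shift -> 14
byte 2=0xC3: payload=0x43=67, contrib = 67<<14 = 1097728; acc -> 1103089, shift -> 21
byte 3=0x0F: payload=0x0F=15, contrib = 15<<21 = 31457280; acc -> 32560369, shift -> 28

Answer: acc=113 shift=7
acc=5361 shift=14
acc=1103089 shift=21
acc=32560369 shift=28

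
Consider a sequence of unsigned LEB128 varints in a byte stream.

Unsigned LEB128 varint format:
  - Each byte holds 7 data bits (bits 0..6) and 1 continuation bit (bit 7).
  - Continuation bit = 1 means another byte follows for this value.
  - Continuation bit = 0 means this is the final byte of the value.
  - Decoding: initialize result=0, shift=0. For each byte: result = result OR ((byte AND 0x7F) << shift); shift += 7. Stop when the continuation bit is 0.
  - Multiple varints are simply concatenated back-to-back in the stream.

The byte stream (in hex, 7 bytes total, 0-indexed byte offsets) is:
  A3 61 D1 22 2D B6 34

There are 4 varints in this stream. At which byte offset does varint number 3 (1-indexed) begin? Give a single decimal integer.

  byte[0]=0xA3 cont=1 payload=0x23=35: acc |= 35<<0 -> acc=35 shift=7
  byte[1]=0x61 cont=0 payload=0x61=97: acc |= 97<<7 -> acc=12451 shift=14 [end]
Varint 1: bytes[0:2] = A3 61 -> value 12451 (2 byte(s))
  byte[2]=0xD1 cont=1 payload=0x51=81: acc |= 81<<0 -> acc=81 shift=7
  byte[3]=0x22 cont=0 payload=0x22=34: acc |= 34<<7 -> acc=4433 shift=14 [end]
Varint 2: bytes[2:4] = D1 22 -> value 4433 (2 byte(s))
  byte[4]=0x2D cont=0 payload=0x2D=45: acc |= 45<<0 -> acc=45 shift=7 [end]
Varint 3: bytes[4:5] = 2D -> value 45 (1 byte(s))
  byte[5]=0xB6 cont=1 payload=0x36=54: acc |= 54<<0 -> acc=54 shift=7
  byte[6]=0x34 cont=0 payload=0x34=52: acc |= 52<<7 -> acc=6710 shift=14 [end]
Varint 4: bytes[5:7] = B6 34 -> value 6710 (2 byte(s))

Answer: 4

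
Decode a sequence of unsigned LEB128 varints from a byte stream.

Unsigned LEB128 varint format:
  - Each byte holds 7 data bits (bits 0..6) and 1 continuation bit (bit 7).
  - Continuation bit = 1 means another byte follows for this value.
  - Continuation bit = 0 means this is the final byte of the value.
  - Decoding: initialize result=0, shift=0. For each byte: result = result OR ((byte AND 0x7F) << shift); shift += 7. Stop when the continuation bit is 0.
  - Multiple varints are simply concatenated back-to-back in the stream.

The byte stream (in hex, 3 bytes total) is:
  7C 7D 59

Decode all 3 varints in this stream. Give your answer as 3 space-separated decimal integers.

  byte[0]=0x7C cont=0 payload=0x7C=124: acc |= 124<<0 -> acc=124 shift=7 [end]
Varint 1: bytes[0:1] = 7C -> value 124 (1 byte(s))
  byte[1]=0x7D cont=0 payload=0x7D=125: acc |= 125<<0 -> acc=125 shift=7 [end]
Varint 2: bytes[1:2] = 7D -> value 125 (1 byte(s))
  byte[2]=0x59 cont=0 payload=0x59=89: acc |= 89<<0 -> acc=89 shift=7 [end]
Varint 3: bytes[2:3] = 59 -> value 89 (1 byte(s))

Answer: 124 125 89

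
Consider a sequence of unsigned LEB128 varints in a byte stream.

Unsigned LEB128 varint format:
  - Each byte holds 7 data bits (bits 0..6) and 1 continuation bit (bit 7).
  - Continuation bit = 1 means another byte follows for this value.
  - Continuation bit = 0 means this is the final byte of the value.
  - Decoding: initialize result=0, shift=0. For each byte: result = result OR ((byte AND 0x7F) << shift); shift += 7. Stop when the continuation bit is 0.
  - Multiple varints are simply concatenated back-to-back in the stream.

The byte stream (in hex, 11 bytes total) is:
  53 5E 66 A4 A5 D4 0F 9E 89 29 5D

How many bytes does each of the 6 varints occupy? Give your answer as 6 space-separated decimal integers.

  byte[0]=0x53 cont=0 payload=0x53=83: acc |= 83<<0 -> acc=83 shift=7 [end]
Varint 1: bytes[0:1] = 53 -> value 83 (1 byte(s))
  byte[1]=0x5E cont=0 payload=0x5E=94: acc |= 94<<0 -> acc=94 shift=7 [end]
Varint 2: bytes[1:2] = 5E -> value 94 (1 byte(s))
  byte[2]=0x66 cont=0 payload=0x66=102: acc |= 102<<0 -> acc=102 shift=7 [end]
Varint 3: bytes[2:3] = 66 -> value 102 (1 byte(s))
  byte[3]=0xA4 cont=1 payload=0x24=36: acc |= 36<<0 -> acc=36 shift=7
  byte[4]=0xA5 cont=1 payload=0x25=37: acc |= 37<<7 -> acc=4772 shift=14
  byte[5]=0xD4 cont=1 payload=0x54=84: acc |= 84<<14 -> acc=1381028 shift=21
  byte[6]=0x0F cont=0 payload=0x0F=15: acc |= 15<<21 -> acc=32838308 shift=28 [end]
Varint 4: bytes[3:7] = A4 A5 D4 0F -> value 32838308 (4 byte(s))
  byte[7]=0x9E cont=1 payload=0x1E=30: acc |= 30<<0 -> acc=30 shift=7
  byte[8]=0x89 cont=1 payload=0x09=9: acc |= 9<<7 -> acc=1182 shift=14
  byte[9]=0x29 cont=0 payload=0x29=41: acc |= 41<<14 -> acc=672926 shift=21 [end]
Varint 5: bytes[7:10] = 9E 89 29 -> value 672926 (3 byte(s))
  byte[10]=0x5D cont=0 payload=0x5D=93: acc |= 93<<0 -> acc=93 shift=7 [end]
Varint 6: bytes[10:11] = 5D -> value 93 (1 byte(s))

Answer: 1 1 1 4 3 1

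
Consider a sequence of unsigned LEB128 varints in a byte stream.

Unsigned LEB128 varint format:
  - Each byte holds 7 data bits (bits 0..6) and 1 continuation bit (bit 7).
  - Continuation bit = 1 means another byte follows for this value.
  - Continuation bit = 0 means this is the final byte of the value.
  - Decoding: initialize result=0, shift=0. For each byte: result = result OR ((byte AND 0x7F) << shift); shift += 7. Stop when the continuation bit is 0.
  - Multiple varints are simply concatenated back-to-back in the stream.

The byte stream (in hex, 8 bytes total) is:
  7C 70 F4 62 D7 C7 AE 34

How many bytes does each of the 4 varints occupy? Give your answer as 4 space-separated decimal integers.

Answer: 1 1 2 4

Derivation:
  byte[0]=0x7C cont=0 payload=0x7C=124: acc |= 124<<0 -> acc=124 shift=7 [end]
Varint 1: bytes[0:1] = 7C -> value 124 (1 byte(s))
  byte[1]=0x70 cont=0 payload=0x70=112: acc |= 112<<0 -> acc=112 shift=7 [end]
Varint 2: bytes[1:2] = 70 -> value 112 (1 byte(s))
  byte[2]=0xF4 cont=1 payload=0x74=116: acc |= 116<<0 -> acc=116 shift=7
  byte[3]=0x62 cont=0 payload=0x62=98: acc |= 98<<7 -> acc=12660 shift=14 [end]
Varint 3: bytes[2:4] = F4 62 -> value 12660 (2 byte(s))
  byte[4]=0xD7 cont=1 payload=0x57=87: acc |= 87<<0 -> acc=87 shift=7
  byte[5]=0xC7 cont=1 payload=0x47=71: acc |= 71<<7 -> acc=9175 shift=14
  byte[6]=0xAE cont=1 payload=0x2E=46: acc |= 46<<14 -> acc=762839 shift=21
  byte[7]=0x34 cont=0 payload=0x34=52: acc |= 52<<21 -> acc=109814743 shift=28 [end]
Varint 4: bytes[4:8] = D7 C7 AE 34 -> value 109814743 (4 byte(s))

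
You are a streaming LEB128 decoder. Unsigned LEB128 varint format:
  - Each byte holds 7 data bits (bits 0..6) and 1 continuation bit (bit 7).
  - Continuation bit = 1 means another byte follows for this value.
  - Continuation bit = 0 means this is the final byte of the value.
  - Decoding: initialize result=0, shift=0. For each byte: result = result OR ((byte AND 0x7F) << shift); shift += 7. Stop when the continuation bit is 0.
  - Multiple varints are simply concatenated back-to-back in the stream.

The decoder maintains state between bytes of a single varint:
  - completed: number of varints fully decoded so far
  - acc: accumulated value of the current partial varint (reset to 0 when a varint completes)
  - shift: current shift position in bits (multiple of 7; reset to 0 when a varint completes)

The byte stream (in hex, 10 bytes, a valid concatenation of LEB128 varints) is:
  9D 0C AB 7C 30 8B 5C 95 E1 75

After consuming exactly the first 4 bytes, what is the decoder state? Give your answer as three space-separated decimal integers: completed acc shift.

Answer: 2 0 0

Derivation:
byte[0]=0x9D cont=1 payload=0x1D: acc |= 29<<0 -> completed=0 acc=29 shift=7
byte[1]=0x0C cont=0 payload=0x0C: varint #1 complete (value=1565); reset -> completed=1 acc=0 shift=0
byte[2]=0xAB cont=1 payload=0x2B: acc |= 43<<0 -> completed=1 acc=43 shift=7
byte[3]=0x7C cont=0 payload=0x7C: varint #2 complete (value=15915); reset -> completed=2 acc=0 shift=0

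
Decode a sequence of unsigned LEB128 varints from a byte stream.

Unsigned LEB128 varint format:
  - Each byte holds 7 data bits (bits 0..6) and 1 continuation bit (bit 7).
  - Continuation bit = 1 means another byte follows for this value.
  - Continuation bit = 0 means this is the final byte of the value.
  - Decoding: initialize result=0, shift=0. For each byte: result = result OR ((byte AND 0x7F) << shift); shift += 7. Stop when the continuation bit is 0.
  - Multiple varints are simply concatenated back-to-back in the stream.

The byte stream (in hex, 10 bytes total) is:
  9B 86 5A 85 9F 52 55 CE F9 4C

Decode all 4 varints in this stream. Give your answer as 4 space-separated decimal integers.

  byte[0]=0x9B cont=1 payload=0x1B=27: acc |= 27<<0 -> acc=27 shift=7
  byte[1]=0x86 cont=1 payload=0x06=6: acc |= 6<<7 -> acc=795 shift=14
  byte[2]=0x5A cont=0 payload=0x5A=90: acc |= 90<<14 -> acc=1475355 shift=21 [end]
Varint 1: bytes[0:3] = 9B 86 5A -> value 1475355 (3 byte(s))
  byte[3]=0x85 cont=1 payload=0x05=5: acc |= 5<<0 -> acc=5 shift=7
  byte[4]=0x9F cont=1 payload=0x1F=31: acc |= 31<<7 -> acc=3973 shift=14
  byte[5]=0x52 cont=0 payload=0x52=82: acc |= 82<<14 -> acc=1347461 shift=21 [end]
Varint 2: bytes[3:6] = 85 9F 52 -> value 1347461 (3 byte(s))
  byte[6]=0x55 cont=0 payload=0x55=85: acc |= 85<<0 -> acc=85 shift=7 [end]
Varint 3: bytes[6:7] = 55 -> value 85 (1 byte(s))
  byte[7]=0xCE cont=1 payload=0x4E=78: acc |= 78<<0 -> acc=78 shift=7
  byte[8]=0xF9 cont=1 payload=0x79=121: acc |= 121<<7 -> acc=15566 shift=14
  byte[9]=0x4C cont=0 payload=0x4C=76: acc |= 76<<14 -> acc=1260750 shift=21 [end]
Varint 4: bytes[7:10] = CE F9 4C -> value 1260750 (3 byte(s))

Answer: 1475355 1347461 85 1260750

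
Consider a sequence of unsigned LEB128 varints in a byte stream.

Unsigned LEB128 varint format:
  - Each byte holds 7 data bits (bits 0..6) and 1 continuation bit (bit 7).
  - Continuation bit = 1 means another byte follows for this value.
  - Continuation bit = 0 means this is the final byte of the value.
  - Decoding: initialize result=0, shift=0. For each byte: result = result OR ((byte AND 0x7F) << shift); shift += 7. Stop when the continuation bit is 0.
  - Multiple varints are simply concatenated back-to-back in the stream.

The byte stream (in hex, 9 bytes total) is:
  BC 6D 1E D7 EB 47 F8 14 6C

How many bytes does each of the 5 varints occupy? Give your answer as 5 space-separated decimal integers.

Answer: 2 1 3 2 1

Derivation:
  byte[0]=0xBC cont=1 payload=0x3C=60: acc |= 60<<0 -> acc=60 shift=7
  byte[1]=0x6D cont=0 payload=0x6D=109: acc |= 109<<7 -> acc=14012 shift=14 [end]
Varint 1: bytes[0:2] = BC 6D -> value 14012 (2 byte(s))
  byte[2]=0x1E cont=0 payload=0x1E=30: acc |= 30<<0 -> acc=30 shift=7 [end]
Varint 2: bytes[2:3] = 1E -> value 30 (1 byte(s))
  byte[3]=0xD7 cont=1 payload=0x57=87: acc |= 87<<0 -> acc=87 shift=7
  byte[4]=0xEB cont=1 payload=0x6B=107: acc |= 107<<7 -> acc=13783 shift=14
  byte[5]=0x47 cont=0 payload=0x47=71: acc |= 71<<14 -> acc=1177047 shift=21 [end]
Varint 3: bytes[3:6] = D7 EB 47 -> value 1177047 (3 byte(s))
  byte[6]=0xF8 cont=1 payload=0x78=120: acc |= 120<<0 -> acc=120 shift=7
  byte[7]=0x14 cont=0 payload=0x14=20: acc |= 20<<7 -> acc=2680 shift=14 [end]
Varint 4: bytes[6:8] = F8 14 -> value 2680 (2 byte(s))
  byte[8]=0x6C cont=0 payload=0x6C=108: acc |= 108<<0 -> acc=108 shift=7 [end]
Varint 5: bytes[8:9] = 6C -> value 108 (1 byte(s))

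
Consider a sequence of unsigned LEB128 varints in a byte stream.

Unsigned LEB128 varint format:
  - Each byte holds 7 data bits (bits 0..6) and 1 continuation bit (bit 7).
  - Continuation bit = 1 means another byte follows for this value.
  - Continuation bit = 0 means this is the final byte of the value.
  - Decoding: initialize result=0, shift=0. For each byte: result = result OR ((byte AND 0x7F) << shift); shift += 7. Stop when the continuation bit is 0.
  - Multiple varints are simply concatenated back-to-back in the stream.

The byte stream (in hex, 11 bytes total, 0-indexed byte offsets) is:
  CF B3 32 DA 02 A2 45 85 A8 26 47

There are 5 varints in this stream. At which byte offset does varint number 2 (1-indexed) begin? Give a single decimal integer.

  byte[0]=0xCF cont=1 payload=0x4F=79: acc |= 79<<0 -> acc=79 shift=7
  byte[1]=0xB3 cont=1 payload=0x33=51: acc |= 51<<7 -> acc=6607 shift=14
  byte[2]=0x32 cont=0 payload=0x32=50: acc |= 50<<14 -> acc=825807 shift=21 [end]
Varint 1: bytes[0:3] = CF B3 32 -> value 825807 (3 byte(s))
  byte[3]=0xDA cont=1 payload=0x5A=90: acc |= 90<<0 -> acc=90 shift=7
  byte[4]=0x02 cont=0 payload=0x02=2: acc |= 2<<7 -> acc=346 shift=14 [end]
Varint 2: bytes[3:5] = DA 02 -> value 346 (2 byte(s))
  byte[5]=0xA2 cont=1 payload=0x22=34: acc |= 34<<0 -> acc=34 shift=7
  byte[6]=0x45 cont=0 payload=0x45=69: acc |= 69<<7 -> acc=8866 shift=14 [end]
Varint 3: bytes[5:7] = A2 45 -> value 8866 (2 byte(s))
  byte[7]=0x85 cont=1 payload=0x05=5: acc |= 5<<0 -> acc=5 shift=7
  byte[8]=0xA8 cont=1 payload=0x28=40: acc |= 40<<7 -> acc=5125 shift=14
  byte[9]=0x26 cont=0 payload=0x26=38: acc |= 38<<14 -> acc=627717 shift=21 [end]
Varint 4: bytes[7:10] = 85 A8 26 -> value 627717 (3 byte(s))
  byte[10]=0x47 cont=0 payload=0x47=71: acc |= 71<<0 -> acc=71 shift=7 [end]
Varint 5: bytes[10:11] = 47 -> value 71 (1 byte(s))

Answer: 3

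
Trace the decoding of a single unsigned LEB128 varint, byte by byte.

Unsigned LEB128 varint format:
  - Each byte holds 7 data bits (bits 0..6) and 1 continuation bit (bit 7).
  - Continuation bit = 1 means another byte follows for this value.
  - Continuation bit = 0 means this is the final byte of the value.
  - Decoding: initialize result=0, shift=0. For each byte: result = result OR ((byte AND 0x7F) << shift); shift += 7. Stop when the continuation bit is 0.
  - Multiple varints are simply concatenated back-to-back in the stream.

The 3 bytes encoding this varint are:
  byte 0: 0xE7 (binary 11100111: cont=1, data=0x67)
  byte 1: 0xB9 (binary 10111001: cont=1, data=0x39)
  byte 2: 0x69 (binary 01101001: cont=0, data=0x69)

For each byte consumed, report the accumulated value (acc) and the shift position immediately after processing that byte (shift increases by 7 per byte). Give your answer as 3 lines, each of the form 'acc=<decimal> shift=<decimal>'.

byte 0=0xE7: payload=0x67=103, contrib = 103<<0 = 103; acc -> 103, shift -> 7
byte 1=0xB9: payload=0x39=57, contrib = 57<<7 = 7296; acc -> 7399, shift -> 14
byte 2=0x69: payload=0x69=105, contrib = 105<<14 = 1720320; acc -> 1727719, shift -> 21

Answer: acc=103 shift=7
acc=7399 shift=14
acc=1727719 shift=21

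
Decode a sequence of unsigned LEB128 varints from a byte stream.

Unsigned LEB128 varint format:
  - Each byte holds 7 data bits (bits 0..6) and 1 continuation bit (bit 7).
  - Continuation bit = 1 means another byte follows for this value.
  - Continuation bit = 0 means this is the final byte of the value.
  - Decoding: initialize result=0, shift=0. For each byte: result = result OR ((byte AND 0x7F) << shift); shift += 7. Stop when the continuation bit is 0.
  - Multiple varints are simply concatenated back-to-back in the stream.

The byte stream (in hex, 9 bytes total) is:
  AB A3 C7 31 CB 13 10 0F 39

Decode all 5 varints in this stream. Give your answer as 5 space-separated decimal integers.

  byte[0]=0xAB cont=1 payload=0x2B=43: acc |= 43<<0 -> acc=43 shift=7
  byte[1]=0xA3 cont=1 payload=0x23=35: acc |= 35<<7 -> acc=4523 shift=14
  byte[2]=0xC7 cont=1 payload=0x47=71: acc |= 71<<14 -> acc=1167787 shift=21
  byte[3]=0x31 cont=0 payload=0x31=49: acc |= 49<<21 -> acc=103928235 shift=28 [end]
Varint 1: bytes[0:4] = AB A3 C7 31 -> value 103928235 (4 byte(s))
  byte[4]=0xCB cont=1 payload=0x4B=75: acc |= 75<<0 -> acc=75 shift=7
  byte[5]=0x13 cont=0 payload=0x13=19: acc |= 19<<7 -> acc=2507 shift=14 [end]
Varint 2: bytes[4:6] = CB 13 -> value 2507 (2 byte(s))
  byte[6]=0x10 cont=0 payload=0x10=16: acc |= 16<<0 -> acc=16 shift=7 [end]
Varint 3: bytes[6:7] = 10 -> value 16 (1 byte(s))
  byte[7]=0x0F cont=0 payload=0x0F=15: acc |= 15<<0 -> acc=15 shift=7 [end]
Varint 4: bytes[7:8] = 0F -> value 15 (1 byte(s))
  byte[8]=0x39 cont=0 payload=0x39=57: acc |= 57<<0 -> acc=57 shift=7 [end]
Varint 5: bytes[8:9] = 39 -> value 57 (1 byte(s))

Answer: 103928235 2507 16 15 57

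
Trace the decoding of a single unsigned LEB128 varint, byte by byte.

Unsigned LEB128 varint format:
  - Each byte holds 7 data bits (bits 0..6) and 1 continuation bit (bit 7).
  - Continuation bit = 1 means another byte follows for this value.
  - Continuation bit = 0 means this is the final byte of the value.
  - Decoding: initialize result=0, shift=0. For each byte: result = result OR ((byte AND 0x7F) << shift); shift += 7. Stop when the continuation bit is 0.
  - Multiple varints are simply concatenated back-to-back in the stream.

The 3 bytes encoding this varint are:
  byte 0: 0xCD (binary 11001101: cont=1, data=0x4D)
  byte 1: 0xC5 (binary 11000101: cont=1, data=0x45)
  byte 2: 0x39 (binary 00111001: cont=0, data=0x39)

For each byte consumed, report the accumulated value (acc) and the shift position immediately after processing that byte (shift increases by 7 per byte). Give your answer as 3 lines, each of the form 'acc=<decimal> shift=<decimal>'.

byte 0=0xCD: payload=0x4D=77, contrib = 77<<0 = 77; acc -> 77, shift -> 7
byte 1=0xC5: payload=0x45=69, contrib = 69<<7 = 8832; acc -> 8909, shift -> 14
byte 2=0x39: payload=0x39=57, contrib = 57<<14 = 933888; acc -> 942797, shift -> 21

Answer: acc=77 shift=7
acc=8909 shift=14
acc=942797 shift=21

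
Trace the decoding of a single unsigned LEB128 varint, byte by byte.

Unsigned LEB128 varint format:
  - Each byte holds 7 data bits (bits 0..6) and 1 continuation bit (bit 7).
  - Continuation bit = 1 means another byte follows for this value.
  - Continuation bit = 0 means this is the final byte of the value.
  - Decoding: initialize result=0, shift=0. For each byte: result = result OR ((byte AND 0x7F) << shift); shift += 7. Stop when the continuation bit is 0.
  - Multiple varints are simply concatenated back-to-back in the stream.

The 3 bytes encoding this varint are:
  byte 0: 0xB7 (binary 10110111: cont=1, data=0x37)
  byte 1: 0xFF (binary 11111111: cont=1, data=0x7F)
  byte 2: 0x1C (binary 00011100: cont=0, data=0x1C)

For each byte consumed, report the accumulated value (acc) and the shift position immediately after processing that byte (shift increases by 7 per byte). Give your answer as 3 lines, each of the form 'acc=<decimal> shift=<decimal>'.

Answer: acc=55 shift=7
acc=16311 shift=14
acc=475063 shift=21

Derivation:
byte 0=0xB7: payload=0x37=55, contrib = 55<<0 = 55; acc -> 55, shift -> 7
byte 1=0xFF: payload=0x7F=127, contrib = 127<<7 = 16256; acc -> 16311, shift -> 14
byte 2=0x1C: payload=0x1C=28, contrib = 28<<14 = 458752; acc -> 475063, shift -> 21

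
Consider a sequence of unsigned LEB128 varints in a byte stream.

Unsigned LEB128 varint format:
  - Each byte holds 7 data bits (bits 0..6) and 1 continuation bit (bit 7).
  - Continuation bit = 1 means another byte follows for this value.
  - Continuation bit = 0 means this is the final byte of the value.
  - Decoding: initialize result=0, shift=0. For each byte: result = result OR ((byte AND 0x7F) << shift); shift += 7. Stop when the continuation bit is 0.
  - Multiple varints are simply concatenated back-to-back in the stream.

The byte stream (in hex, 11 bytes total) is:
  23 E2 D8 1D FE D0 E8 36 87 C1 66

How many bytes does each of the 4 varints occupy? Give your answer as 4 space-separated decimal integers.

  byte[0]=0x23 cont=0 payload=0x23=35: acc |= 35<<0 -> acc=35 shift=7 [end]
Varint 1: bytes[0:1] = 23 -> value 35 (1 byte(s))
  byte[1]=0xE2 cont=1 payload=0x62=98: acc |= 98<<0 -> acc=98 shift=7
  byte[2]=0xD8 cont=1 payload=0x58=88: acc |= 88<<7 -> acc=11362 shift=14
  byte[3]=0x1D cont=0 payload=0x1D=29: acc |= 29<<14 -> acc=486498 shift=21 [end]
Varint 2: bytes[1:4] = E2 D8 1D -> value 486498 (3 byte(s))
  byte[4]=0xFE cont=1 payload=0x7E=126: acc |= 126<<0 -> acc=126 shift=7
  byte[5]=0xD0 cont=1 payload=0x50=80: acc |= 80<<7 -> acc=10366 shift=14
  byte[6]=0xE8 cont=1 payload=0x68=104: acc |= 104<<14 -> acc=1714302 shift=21
  byte[7]=0x36 cont=0 payload=0x36=54: acc |= 54<<21 -> acc=114960510 shift=28 [end]
Varint 3: bytes[4:8] = FE D0 E8 36 -> value 114960510 (4 byte(s))
  byte[8]=0x87 cont=1 payload=0x07=7: acc |= 7<<0 -> acc=7 shift=7
  byte[9]=0xC1 cont=1 payload=0x41=65: acc |= 65<<7 -> acc=8327 shift=14
  byte[10]=0x66 cont=0 payload=0x66=102: acc |= 102<<14 -> acc=1679495 shift=21 [end]
Varint 4: bytes[8:11] = 87 C1 66 -> value 1679495 (3 byte(s))

Answer: 1 3 4 3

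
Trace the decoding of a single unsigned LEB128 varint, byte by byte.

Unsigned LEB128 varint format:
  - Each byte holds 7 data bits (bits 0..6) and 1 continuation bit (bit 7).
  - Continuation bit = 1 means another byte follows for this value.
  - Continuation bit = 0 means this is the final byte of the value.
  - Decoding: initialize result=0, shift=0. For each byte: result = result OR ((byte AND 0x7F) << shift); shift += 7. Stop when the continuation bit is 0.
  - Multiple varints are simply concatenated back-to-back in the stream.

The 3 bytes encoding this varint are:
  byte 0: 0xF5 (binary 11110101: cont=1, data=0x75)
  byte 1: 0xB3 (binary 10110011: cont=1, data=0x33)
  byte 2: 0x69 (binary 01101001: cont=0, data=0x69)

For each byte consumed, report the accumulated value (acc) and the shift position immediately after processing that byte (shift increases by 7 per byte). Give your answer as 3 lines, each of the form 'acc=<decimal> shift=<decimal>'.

byte 0=0xF5: payload=0x75=117, contrib = 117<<0 = 117; acc -> 117, shift -> 7
byte 1=0xB3: payload=0x33=51, contrib = 51<<7 = 6528; acc -> 6645, shift -> 14
byte 2=0x69: payload=0x69=105, contrib = 105<<14 = 1720320; acc -> 1726965, shift -> 21

Answer: acc=117 shift=7
acc=6645 shift=14
acc=1726965 shift=21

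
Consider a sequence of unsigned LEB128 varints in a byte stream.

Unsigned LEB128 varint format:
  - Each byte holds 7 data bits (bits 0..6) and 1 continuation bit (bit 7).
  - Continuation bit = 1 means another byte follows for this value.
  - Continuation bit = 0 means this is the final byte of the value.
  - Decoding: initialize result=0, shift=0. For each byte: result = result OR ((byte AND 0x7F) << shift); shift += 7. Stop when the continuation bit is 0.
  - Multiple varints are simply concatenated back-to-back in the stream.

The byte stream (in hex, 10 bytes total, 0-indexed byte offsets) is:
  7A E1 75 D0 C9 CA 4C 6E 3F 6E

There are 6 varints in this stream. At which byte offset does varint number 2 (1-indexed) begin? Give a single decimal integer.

Answer: 1

Derivation:
  byte[0]=0x7A cont=0 payload=0x7A=122: acc |= 122<<0 -> acc=122 shift=7 [end]
Varint 1: bytes[0:1] = 7A -> value 122 (1 byte(s))
  byte[1]=0xE1 cont=1 payload=0x61=97: acc |= 97<<0 -> acc=97 shift=7
  byte[2]=0x75 cont=0 payload=0x75=117: acc |= 117<<7 -> acc=15073 shift=14 [end]
Varint 2: bytes[1:3] = E1 75 -> value 15073 (2 byte(s))
  byte[3]=0xD0 cont=1 payload=0x50=80: acc |= 80<<0 -> acc=80 shift=7
  byte[4]=0xC9 cont=1 payload=0x49=73: acc |= 73<<7 -> acc=9424 shift=14
  byte[5]=0xCA cont=1 payload=0x4A=74: acc |= 74<<14 -> acc=1221840 shift=21
  byte[6]=0x4C cont=0 payload=0x4C=76: acc |= 76<<21 -> acc=160605392 shift=28 [end]
Varint 3: bytes[3:7] = D0 C9 CA 4C -> value 160605392 (4 byte(s))
  byte[7]=0x6E cont=0 payload=0x6E=110: acc |= 110<<0 -> acc=110 shift=7 [end]
Varint 4: bytes[7:8] = 6E -> value 110 (1 byte(s))
  byte[8]=0x3F cont=0 payload=0x3F=63: acc |= 63<<0 -> acc=63 shift=7 [end]
Varint 5: bytes[8:9] = 3F -> value 63 (1 byte(s))
  byte[9]=0x6E cont=0 payload=0x6E=110: acc |= 110<<0 -> acc=110 shift=7 [end]
Varint 6: bytes[9:10] = 6E -> value 110 (1 byte(s))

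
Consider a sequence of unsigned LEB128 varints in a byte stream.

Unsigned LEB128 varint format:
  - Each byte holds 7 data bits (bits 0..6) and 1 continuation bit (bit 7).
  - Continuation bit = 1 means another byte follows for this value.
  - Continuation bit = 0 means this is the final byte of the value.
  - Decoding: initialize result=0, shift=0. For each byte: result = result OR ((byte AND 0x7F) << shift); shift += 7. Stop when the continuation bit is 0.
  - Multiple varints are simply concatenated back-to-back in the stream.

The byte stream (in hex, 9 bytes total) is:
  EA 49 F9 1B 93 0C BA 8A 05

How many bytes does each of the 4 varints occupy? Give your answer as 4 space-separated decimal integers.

Answer: 2 2 2 3

Derivation:
  byte[0]=0xEA cont=1 payload=0x6A=106: acc |= 106<<0 -> acc=106 shift=7
  byte[1]=0x49 cont=0 payload=0x49=73: acc |= 73<<7 -> acc=9450 shift=14 [end]
Varint 1: bytes[0:2] = EA 49 -> value 9450 (2 byte(s))
  byte[2]=0xF9 cont=1 payload=0x79=121: acc |= 121<<0 -> acc=121 shift=7
  byte[3]=0x1B cont=0 payload=0x1B=27: acc |= 27<<7 -> acc=3577 shift=14 [end]
Varint 2: bytes[2:4] = F9 1B -> value 3577 (2 byte(s))
  byte[4]=0x93 cont=1 payload=0x13=19: acc |= 19<<0 -> acc=19 shift=7
  byte[5]=0x0C cont=0 payload=0x0C=12: acc |= 12<<7 -> acc=1555 shift=14 [end]
Varint 3: bytes[4:6] = 93 0C -> value 1555 (2 byte(s))
  byte[6]=0xBA cont=1 payload=0x3A=58: acc |= 58<<0 -> acc=58 shift=7
  byte[7]=0x8A cont=1 payload=0x0A=10: acc |= 10<<7 -> acc=1338 shift=14
  byte[8]=0x05 cont=0 payload=0x05=5: acc |= 5<<14 -> acc=83258 shift=21 [end]
Varint 4: bytes[6:9] = BA 8A 05 -> value 83258 (3 byte(s))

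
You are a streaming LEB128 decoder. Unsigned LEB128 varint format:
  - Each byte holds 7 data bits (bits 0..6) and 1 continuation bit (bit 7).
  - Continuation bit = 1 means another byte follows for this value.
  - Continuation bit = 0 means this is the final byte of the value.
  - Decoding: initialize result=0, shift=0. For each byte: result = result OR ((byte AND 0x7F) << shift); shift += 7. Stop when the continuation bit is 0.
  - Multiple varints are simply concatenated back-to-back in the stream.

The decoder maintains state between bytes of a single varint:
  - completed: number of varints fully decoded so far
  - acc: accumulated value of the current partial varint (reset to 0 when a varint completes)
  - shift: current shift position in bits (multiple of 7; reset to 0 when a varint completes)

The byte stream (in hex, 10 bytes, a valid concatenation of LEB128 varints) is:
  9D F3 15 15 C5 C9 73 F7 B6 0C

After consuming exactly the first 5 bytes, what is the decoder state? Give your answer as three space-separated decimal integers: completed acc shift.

Answer: 2 69 7

Derivation:
byte[0]=0x9D cont=1 payload=0x1D: acc |= 29<<0 -> completed=0 acc=29 shift=7
byte[1]=0xF3 cont=1 payload=0x73: acc |= 115<<7 -> completed=0 acc=14749 shift=14
byte[2]=0x15 cont=0 payload=0x15: varint #1 complete (value=358813); reset -> completed=1 acc=0 shift=0
byte[3]=0x15 cont=0 payload=0x15: varint #2 complete (value=21); reset -> completed=2 acc=0 shift=0
byte[4]=0xC5 cont=1 payload=0x45: acc |= 69<<0 -> completed=2 acc=69 shift=7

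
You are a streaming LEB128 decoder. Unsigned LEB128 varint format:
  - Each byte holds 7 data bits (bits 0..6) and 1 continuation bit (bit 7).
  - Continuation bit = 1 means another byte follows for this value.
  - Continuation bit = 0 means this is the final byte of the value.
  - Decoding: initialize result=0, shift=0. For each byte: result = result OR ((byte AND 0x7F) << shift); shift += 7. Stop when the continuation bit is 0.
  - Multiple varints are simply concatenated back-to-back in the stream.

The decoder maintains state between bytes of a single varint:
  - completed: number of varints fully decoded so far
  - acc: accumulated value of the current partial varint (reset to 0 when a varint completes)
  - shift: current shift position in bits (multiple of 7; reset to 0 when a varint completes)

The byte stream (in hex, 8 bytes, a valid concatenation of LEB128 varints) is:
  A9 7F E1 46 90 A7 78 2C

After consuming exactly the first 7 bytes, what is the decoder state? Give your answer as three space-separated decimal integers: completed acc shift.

byte[0]=0xA9 cont=1 payload=0x29: acc |= 41<<0 -> completed=0 acc=41 shift=7
byte[1]=0x7F cont=0 payload=0x7F: varint #1 complete (value=16297); reset -> completed=1 acc=0 shift=0
byte[2]=0xE1 cont=1 payload=0x61: acc |= 97<<0 -> completed=1 acc=97 shift=7
byte[3]=0x46 cont=0 payload=0x46: varint #2 complete (value=9057); reset -> completed=2 acc=0 shift=0
byte[4]=0x90 cont=1 payload=0x10: acc |= 16<<0 -> completed=2 acc=16 shift=7
byte[5]=0xA7 cont=1 payload=0x27: acc |= 39<<7 -> completed=2 acc=5008 shift=14
byte[6]=0x78 cont=0 payload=0x78: varint #3 complete (value=1971088); reset -> completed=3 acc=0 shift=0

Answer: 3 0 0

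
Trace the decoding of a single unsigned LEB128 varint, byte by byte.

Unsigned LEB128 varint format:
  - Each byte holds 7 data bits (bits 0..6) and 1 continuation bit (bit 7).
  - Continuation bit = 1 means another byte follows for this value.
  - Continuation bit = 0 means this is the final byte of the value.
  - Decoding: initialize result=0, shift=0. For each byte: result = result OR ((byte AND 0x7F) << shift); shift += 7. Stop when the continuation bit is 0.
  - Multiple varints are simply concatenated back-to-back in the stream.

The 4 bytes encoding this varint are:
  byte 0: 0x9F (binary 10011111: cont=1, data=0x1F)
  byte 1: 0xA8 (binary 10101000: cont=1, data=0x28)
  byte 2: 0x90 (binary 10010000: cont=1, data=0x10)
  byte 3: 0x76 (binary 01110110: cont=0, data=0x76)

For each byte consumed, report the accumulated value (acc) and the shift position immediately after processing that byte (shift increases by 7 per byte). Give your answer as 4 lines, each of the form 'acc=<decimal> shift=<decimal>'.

byte 0=0x9F: payload=0x1F=31, contrib = 31<<0 = 31; acc -> 31, shift -> 7
byte 1=0xA8: payload=0x28=40, contrib = 40<<7 = 5120; acc -> 5151, shift -> 14
byte 2=0x90: payload=0x10=16, contrib = 16<<14 = 262144; acc -> 267295, shift -> 21
byte 3=0x76: payload=0x76=118, contrib = 118<<21 = 247463936; acc -> 247731231, shift -> 28

Answer: acc=31 shift=7
acc=5151 shift=14
acc=267295 shift=21
acc=247731231 shift=28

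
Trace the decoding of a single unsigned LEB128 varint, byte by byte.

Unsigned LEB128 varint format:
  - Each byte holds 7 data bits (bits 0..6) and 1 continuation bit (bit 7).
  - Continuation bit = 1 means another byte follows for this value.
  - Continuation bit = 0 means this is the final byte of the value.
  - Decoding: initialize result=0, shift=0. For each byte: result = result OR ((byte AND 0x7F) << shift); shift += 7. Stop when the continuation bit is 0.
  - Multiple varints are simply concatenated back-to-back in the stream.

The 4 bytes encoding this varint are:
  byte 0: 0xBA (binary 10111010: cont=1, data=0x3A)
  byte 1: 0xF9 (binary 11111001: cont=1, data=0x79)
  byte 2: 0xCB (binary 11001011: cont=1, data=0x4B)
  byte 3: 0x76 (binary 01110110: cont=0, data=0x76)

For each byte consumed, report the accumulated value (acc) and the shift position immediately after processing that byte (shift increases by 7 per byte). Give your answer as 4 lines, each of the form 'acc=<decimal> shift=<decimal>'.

Answer: acc=58 shift=7
acc=15546 shift=14
acc=1244346 shift=21
acc=248708282 shift=28

Derivation:
byte 0=0xBA: payload=0x3A=58, contrib = 58<<0 = 58; acc -> 58, shift -> 7
byte 1=0xF9: payload=0x79=121, contrib = 121<<7 = 15488; acc -> 15546, shift -> 14
byte 2=0xCB: payload=0x4B=75, contrib = 75<<14 = 1228800; acc -> 1244346, shift -> 21
byte 3=0x76: payload=0x76=118, contrib = 118<<21 = 247463936; acc -> 248708282, shift -> 28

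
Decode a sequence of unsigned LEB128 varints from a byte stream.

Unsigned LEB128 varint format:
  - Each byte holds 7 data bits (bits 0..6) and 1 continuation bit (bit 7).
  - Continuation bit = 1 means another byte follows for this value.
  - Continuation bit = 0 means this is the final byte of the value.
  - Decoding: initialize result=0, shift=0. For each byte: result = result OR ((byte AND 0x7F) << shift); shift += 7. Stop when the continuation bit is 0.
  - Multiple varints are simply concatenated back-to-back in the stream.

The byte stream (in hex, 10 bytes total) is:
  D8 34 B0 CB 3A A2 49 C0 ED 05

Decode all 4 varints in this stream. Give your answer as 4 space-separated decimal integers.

  byte[0]=0xD8 cont=1 payload=0x58=88: acc |= 88<<0 -> acc=88 shift=7
  byte[1]=0x34 cont=0 payload=0x34=52: acc |= 52<<7 -> acc=6744 shift=14 [end]
Varint 1: bytes[0:2] = D8 34 -> value 6744 (2 byte(s))
  byte[2]=0xB0 cont=1 payload=0x30=48: acc |= 48<<0 -> acc=48 shift=7
  byte[3]=0xCB cont=1 payload=0x4B=75: acc |= 75<<7 -> acc=9648 shift=14
  byte[4]=0x3A cont=0 payload=0x3A=58: acc |= 58<<14 -> acc=959920 shift=21 [end]
Varint 2: bytes[2:5] = B0 CB 3A -> value 959920 (3 byte(s))
  byte[5]=0xA2 cont=1 payload=0x22=34: acc |= 34<<0 -> acc=34 shift=7
  byte[6]=0x49 cont=0 payload=0x49=73: acc |= 73<<7 -> acc=9378 shift=14 [end]
Varint 3: bytes[5:7] = A2 49 -> value 9378 (2 byte(s))
  byte[7]=0xC0 cont=1 payload=0x40=64: acc |= 64<<0 -> acc=64 shift=7
  byte[8]=0xED cont=1 payload=0x6D=109: acc |= 109<<7 -> acc=14016 shift=14
  byte[9]=0x05 cont=0 payload=0x05=5: acc |= 5<<14 -> acc=95936 shift=21 [end]
Varint 4: bytes[7:10] = C0 ED 05 -> value 95936 (3 byte(s))

Answer: 6744 959920 9378 95936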